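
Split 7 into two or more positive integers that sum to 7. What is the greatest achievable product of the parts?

Fill g[k] for k=2..7: at each k try every first piece i and multiply by the better of (k−i) uncut or g[k−i].
g[2] = 1·max(1,0) = 1·1 = 1
g[3] = 1·max(2,1) = 1·2 = 2
g[4] = 2·max(2,1) = 2·2 = 4
g[5] = 2·max(3,2) = 2·3 = 6
g[6] = 3·max(3,2) = 3·3 = 9
g[7] = 2·max(5,6) = 2·6 = 12
One optimal split: 3 + 2 + 2; product 3·2·2 = 12.

12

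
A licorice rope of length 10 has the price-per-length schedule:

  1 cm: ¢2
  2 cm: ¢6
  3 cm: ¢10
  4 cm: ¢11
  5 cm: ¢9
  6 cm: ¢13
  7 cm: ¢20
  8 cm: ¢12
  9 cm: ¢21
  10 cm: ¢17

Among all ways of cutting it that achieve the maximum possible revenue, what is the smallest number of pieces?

4

Let r[k] be the best obtainable value from length k. For each k, try every first piece i and keep the best of price[i] + r[k−i].
r[1] = 2
r[2] = max(2+2, 6+0) = 6
r[3] = max(2+6, 6+2, 10+0) = 10
r[4] = max(2+10, 6+6, 10+2, 11+0) = 12
r[5] = max(2+12, 6+10, 10+6, 11+2, 9+0) = 16
r[6] = max(2+16, 6+12, 10+10, 11+6, 9+2, 13+0) = 20
r[7] = max(2+20, 6+16, 10+12, …, 13+2, 20+0) = 22
r[8] = max(2+22, 6+20, 10+16, …, 20+2, 12+0) = 26
r[9] = max(2+26, 6+22, 10+20, …, 12+2, 21+0) = 30
r[10] = max(2+30, 6+26, 10+22, …, 21+2, 17+0) = 32
Maximum revenue is ¢32.
Now minimize piece count subject to staying optimal: for each k, pieces[k] = 1 + min over i with p[i]+r[k−i]=r[k] of pieces[k−i].
pieces[7] = 3
pieces[8] = 3
pieces[9] = 3
pieces[10] = 4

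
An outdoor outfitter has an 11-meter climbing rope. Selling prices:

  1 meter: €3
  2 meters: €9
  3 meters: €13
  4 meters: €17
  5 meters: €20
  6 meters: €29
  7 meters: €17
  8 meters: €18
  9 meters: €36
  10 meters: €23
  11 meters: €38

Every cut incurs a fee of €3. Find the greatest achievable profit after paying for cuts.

Let net[k] be the best obtainable value from length k. For each k, try every first piece i and keep the best of price[i] + net[k−i] minus the 3 cut fee when i<k.
net[1] = 3
net[2] = 9
net[3] = 13
net[4] = 17
net[5] = 20
net[6] = 29
net[7] = 29  (first piece 1, then net[6]=29)
net[8] = 35  (first piece 2, then net[6]=29)
net[9] = 39  (first piece 3, then net[6]=29)
net[10] = 43  (first piece 4, then net[6]=29)
net[11] = 46  (first piece 5, then net[6]=29)
One optimal plan: pieces 6 + 5 (1 cut) → €49 − €3 = €46.

46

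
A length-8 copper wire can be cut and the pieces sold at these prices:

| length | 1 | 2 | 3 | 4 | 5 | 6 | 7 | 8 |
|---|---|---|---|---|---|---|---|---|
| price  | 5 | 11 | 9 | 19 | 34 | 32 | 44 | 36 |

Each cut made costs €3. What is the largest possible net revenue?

46

Build r[k] bottom-up: r[k] = max over allowed piece i of (p[i] + r[k−i]) − 3 per cut.
r[1] = 5
r[2] = 11
r[3] = 13  (first piece 1, then r[2]=11)
r[4] = 19  (first piece 2, then r[2]=11)
r[5] = 34
r[6] = 36  (first piece 1, then r[5]=34)
r[7] = 44
r[8] = 46  (first piece 1, then r[7]=44)
One optimal plan: pieces 7 + 1 (1 cut) → €49 − €3 = €46.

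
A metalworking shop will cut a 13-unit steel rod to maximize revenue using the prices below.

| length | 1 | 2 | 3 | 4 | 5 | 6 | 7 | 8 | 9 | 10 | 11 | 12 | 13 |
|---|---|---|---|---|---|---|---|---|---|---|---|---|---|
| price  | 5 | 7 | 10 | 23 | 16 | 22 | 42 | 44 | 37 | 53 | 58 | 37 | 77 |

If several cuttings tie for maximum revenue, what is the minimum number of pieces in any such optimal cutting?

Build r[k] bottom-up: r[k] = max over allowed piece i of (p[i] + r[k−i]).
r[1] = 5
r[2] = max(5+5, 7+0) = 10
r[3] = max(5+10, 7+5, 10+0) = 15
r[4] = max(5+15, 7+10, 10+5, 23+0) = 23
r[5] = max(5+23, 7+15, 10+10, 23+5, 16+0) = 28
r[6] = max(5+28, 7+23, 10+15, 23+10, 16+5, 22+0) = 33
r[7] = max(5+33, 7+28, 10+23, …, 22+5, 42+0) = 42
r[8] = max(5+42, 7+33, 10+28, …, 42+5, 44+0) = 47
r[9] = max(5+47, 7+42, 10+33, …, 44+5, 37+0) = 52
r[10] = max(5+52, 7+47, 10+42, …, 37+5, 53+0) = 57
r[11] = max(5+57, 7+52, 10+47, …, 53+5, 58+0) = 65
r[12] = max(5+65, 7+57, 10+52, …, 58+5, 37+0) = 70
r[13] = max(5+70, 7+65, 10+57, …, 37+5, 77+0) = 77
Maximum revenue is $77.
Now minimize piece count subject to staying optimal: for each k, pieces[k] = 1 + min over i with p[i]+r[k−i]=r[k] of pieces[k−i].
pieces[10] = 4
pieces[11] = 2
pieces[12] = 3
pieces[13] = 1

1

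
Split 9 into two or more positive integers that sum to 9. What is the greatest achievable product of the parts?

27

Fill g[k] for k=2..9: at each k try every first piece i and multiply by the better of (k−i) uncut or g[k−i].
g[2] = 1×max(1,0) = 1×1 = 1
g[3] = 1×max(2,1) = 1×2 = 2
g[4] = 2×max(2,1) = 2×2 = 4
g[5] = 2×max(3,2) = 2×3 = 6
g[6] = 3×max(3,2) = 3×3 = 9
g[7] = 2×max(5,6) = 2×6 = 12
g[8] = 2×max(6,9) = 2×9 = 18
g[9] = 3×max(6,9) = 3×9 = 27
One optimal split: 3 + 3 + 3; product 3×3×3 = 27.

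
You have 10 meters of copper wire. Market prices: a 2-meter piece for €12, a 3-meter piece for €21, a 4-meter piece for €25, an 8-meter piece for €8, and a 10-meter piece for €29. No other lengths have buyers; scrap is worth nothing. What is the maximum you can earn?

Let best[k] be the best obtainable value from length k. For each k, try every first piece i and keep the best of price[i] + best[k−i].
best[1] = 0
best[2] = 12
best[3] = 21
best[4] = 25
best[5] = 33  (first piece 2, then best[3]=21)
best[6] = 42  (first piece 3, then best[3]=21)
best[7] = 46  (first piece 3, then best[4]=25)
best[8] = 54  (first piece 2, then best[6]=42)
best[9] = 63  (first piece 3, then best[6]=42)
best[10] = 67  (first piece 3, then best[7]=46)
One optimal cutting: 4 + 3 + 3 → €67.

67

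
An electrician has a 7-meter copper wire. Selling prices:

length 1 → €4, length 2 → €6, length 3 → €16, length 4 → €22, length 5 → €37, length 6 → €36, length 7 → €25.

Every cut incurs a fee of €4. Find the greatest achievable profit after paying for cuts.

39

Build net[k] bottom-up: net[k] = max over allowed piece i of (p[i] + net[k−i]) − 4 per cut.
net[1] = 4
net[2] = 6
net[3] = 16
net[4] = 22
net[5] = 37
net[6] = 37  (first piece 1, then net[5]=37)
net[7] = 39  (first piece 2, then net[5]=37)
One optimal plan: pieces 5 + 2 (1 cut) → €43 − €4 = €39.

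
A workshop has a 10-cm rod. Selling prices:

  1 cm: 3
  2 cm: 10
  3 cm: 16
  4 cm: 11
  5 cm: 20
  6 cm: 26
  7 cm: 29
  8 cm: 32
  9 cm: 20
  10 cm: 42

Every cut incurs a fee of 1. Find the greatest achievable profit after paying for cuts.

49

Build v[k] bottom-up: v[k] = max over allowed piece i of (p[i] + v[k−i]) − 1 per cut.
v[1] = 3
v[2] = max(3+3-1, 10+0) = 10
v[3] = max(3+10-1, 10+3-1, 16+0) = 16
v[4] = max(3+16-1, 10+10-1, 16+3-1, 11+0) = 19
v[5] = max(3+19-1, 10+16-1, 16+10-1, 11+3-1, 20+0) = 25
v[6] = max(3+25-1, 10+19-1, 16+16-1, 11+10-1, 20+3-1, 26+0) = 31
v[7] = max(3+31-1, 10+25-1, 16+19-1, …, 26+3-1, 29+0) = 34
v[8] = max(3+34-1, 10+31-1, 16+25-1, …, 29+3-1, 32+0) = 40
v[9] = max(3+40-1, 10+34-1, 16+31-1, …, 32+3-1, 20+0) = 46
v[10] = max(3+46-1, 10+40-1, 16+34-1, …, 20+3-1, 42+0) = 49
One optimal plan: pieces 3 + 3 + 2 + 2 (3 cuts) → 52 − 3 = 49.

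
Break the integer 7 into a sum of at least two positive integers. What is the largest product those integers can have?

Let prod[k] be the best product for length k (with at least one cut). For each first piece i, the rest contributes max(k−i, prod[k−i]).
prod[2] = 1*max(1,0) = 1*1 = 1
prod[3] = 1*max(2,1) = 1*2 = 2
prod[4] = 2*max(2,1) = 2*2 = 4
prod[5] = 2*max(3,2) = 2*3 = 6
prod[6] = 3*max(3,2) = 3*3 = 9
prod[7] = 2*max(5,6) = 2*6 = 12
One optimal split: 3 + 2 + 2; product 3*2*2 = 12.

12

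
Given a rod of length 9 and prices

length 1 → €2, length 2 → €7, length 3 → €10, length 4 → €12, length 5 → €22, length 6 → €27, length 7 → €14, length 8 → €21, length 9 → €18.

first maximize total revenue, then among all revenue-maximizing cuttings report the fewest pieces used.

2

Let r[k] be the best obtainable value from length k. For each k, try every first piece i and keep the best of price[i] + r[k−i].
r[1] = 2
r[2] = max(2+2, 7+0) = 7
r[3] = max(2+7, 7+2, 10+0) = 10
r[4] = max(2+10, 7+7, 10+2, 12+0) = 14
r[5] = max(2+14, 7+10, 10+7, 12+2, 22+0) = 22
r[6] = max(2+22, 7+14, 10+10, 12+7, 22+2, 27+0) = 27
r[7] = max(2+27, 7+22, 10+14, …, 27+2, 14+0) = 29
r[8] = max(2+29, 7+27, 10+22, …, 14+2, 21+0) = 34
r[9] = max(2+34, 7+29, 10+27, …, 21+2, 18+0) = 37
Maximum revenue is €37.
Now minimize piece count subject to staying optimal: for each k, pieces[k] = 1 + min over i with p[i]+r[k−i]=r[k] of pieces[k−i].
pieces[6] = 1
pieces[7] = 2
pieces[8] = 2
pieces[9] = 2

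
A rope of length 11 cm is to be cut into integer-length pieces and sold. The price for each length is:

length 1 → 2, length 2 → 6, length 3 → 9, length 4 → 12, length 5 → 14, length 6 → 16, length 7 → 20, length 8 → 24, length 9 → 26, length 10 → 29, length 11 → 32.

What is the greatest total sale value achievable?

33

Consider every possible first cut. v[k] is the best of p[i]+v[k−i] over all sellable i≤k.
v[1] = 2
v[2] = 6
v[3] = 9
v[4] = 12  (first piece 2, then v[2]=6)
v[5] = 15  (first piece 2, then v[3]=9)
v[6] = 18  (first piece 2, then v[4]=12)
v[7] = 21  (first piece 2, then v[5]=15)
v[8] = 24  (first piece 2, then v[6]=18)
v[9] = 27  (first piece 2, then v[7]=21)
v[10] = 30  (first piece 2, then v[8]=24)
v[11] = 33  (first piece 2, then v[9]=27)
One optimal cutting: 3 + 2 + 2 + 2 + 2 → 9 + 6 + 6 + 6 + 6 = 33.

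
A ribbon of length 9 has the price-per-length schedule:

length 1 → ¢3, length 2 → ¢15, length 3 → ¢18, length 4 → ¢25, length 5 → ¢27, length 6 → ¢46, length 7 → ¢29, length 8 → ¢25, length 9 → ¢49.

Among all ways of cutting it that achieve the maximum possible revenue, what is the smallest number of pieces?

2

Consider every possible first cut. r[k] is the best of p[i]+r[k−i] over all sellable i≤k.
r[1] = 3
r[2] = max(3+3, 15+0) = 15
r[3] = max(3+15, 15+3, 18+0) = 18
r[4] = max(3+18, 15+15, 18+3, 25+0) = 30
r[5] = max(3+30, 15+18, 18+15, 25+3, 27+0) = 33
r[6] = max(3+33, 15+30, 18+18, 25+15, 27+3, 46+0) = 46
r[7] = max(3+46, 15+33, 18+30, …, 46+3, 29+0) = 49
r[8] = max(3+49, 15+46, 18+33, …, 29+3, 25+0) = 61
r[9] = max(3+61, 15+49, 18+46, …, 25+3, 49+0) = 64
Maximum revenue is ¢64.
Now minimize piece count subject to staying optimal: for each k, pieces[k] = 1 + min over i with p[i]+r[k−i]=r[k] of pieces[k−i].
pieces[6] = 1
pieces[7] = 2
pieces[8] = 2
pieces[9] = 2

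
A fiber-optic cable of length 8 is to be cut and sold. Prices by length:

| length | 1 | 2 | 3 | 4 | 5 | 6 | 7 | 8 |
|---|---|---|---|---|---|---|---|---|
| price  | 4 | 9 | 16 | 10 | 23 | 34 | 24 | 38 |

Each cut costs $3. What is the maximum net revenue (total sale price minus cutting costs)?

40

Build net[k] bottom-up: net[k] = max over allowed piece i of (p[i] + net[k−i]) − 3 per cut.
net[1] = 4
net[2] = max(4+4-3, 9+0) = 9
net[3] = max(4+9-3, 9+4-3, 16+0) = 16
net[4] = max(4+16-3, 9+9-3, 16+4-3, 10+0) = 17
net[5] = max(4+17-3, 9+16-3, 16+9-3, 10+4-3, 23+0) = 23
net[6] = max(4+23-3, 9+17-3, 16+16-3, 10+9-3, 23+4-3, 34+0) = 34
net[7] = max(4+34-3, 9+23-3, 16+17-3, …, 34+4-3, 24+0) = 35
net[8] = max(4+35-3, 9+34-3, 16+23-3, …, 24+4-3, 38+0) = 40
One optimal plan: pieces 6 + 2 (1 cut) → $43 − $3 = $40.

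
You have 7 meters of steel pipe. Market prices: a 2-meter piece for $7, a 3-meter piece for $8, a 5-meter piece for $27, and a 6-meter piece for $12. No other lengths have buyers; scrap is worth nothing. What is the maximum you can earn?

Build r[k] bottom-up: r[k] = max over allowed piece i of (p[i] + r[k−i]).
r[1] = 0
r[2] = 7
r[3] = 8
r[4] = 14  (first piece 2, then r[2]=7)
r[5] = 27
r[6] = 27
r[7] = 34  (first piece 2, then r[5]=27)
One optimal cutting: 5 + 2 → $34.

34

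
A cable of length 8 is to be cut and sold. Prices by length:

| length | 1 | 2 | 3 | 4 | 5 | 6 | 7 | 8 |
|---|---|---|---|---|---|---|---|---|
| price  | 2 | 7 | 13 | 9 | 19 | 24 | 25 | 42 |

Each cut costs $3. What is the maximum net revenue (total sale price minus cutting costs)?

Consider every possible first cut. net[k] is the best of p[i]+net[k−i] over all sellable i≤k, charging 3 whenever i<k.
net[1] = 2
net[2] = 7
net[3] = 13
net[4] = 12  (first piece 1, then net[3]=13)
net[5] = 19
net[6] = 24
net[7] = 25
net[8] = 42
Best is to make no cuts and sell whole for $42.

42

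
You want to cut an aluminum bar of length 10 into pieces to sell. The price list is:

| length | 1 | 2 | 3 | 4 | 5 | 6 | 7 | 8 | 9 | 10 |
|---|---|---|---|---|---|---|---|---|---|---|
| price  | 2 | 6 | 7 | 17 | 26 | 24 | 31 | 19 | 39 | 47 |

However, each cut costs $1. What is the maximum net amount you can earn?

51

Build net[k] bottom-up: net[k] = max over allowed piece i of (p[i] + net[k−i]) − 1 per cut.
net[1] = 2
net[2] = max(2+2-1, 6+0) = 6
net[3] = max(2+6-1, 6+2-1, 7+0) = 7
net[4] = max(2+7-1, 6+6-1, 7+2-1, 17+0) = 17
net[5] = max(2+17-1, 6+7-1, 7+6-1, 17+2-1, 26+0) = 26
net[6] = max(2+26-1, 6+17-1, 7+7-1, 17+6-1, 26+2-1, 24+0) = 27
net[7] = max(2+27-1, 6+26-1, 7+17-1, …, 24+2-1, 31+0) = 31
net[8] = max(2+31-1, 6+27-1, 7+26-1, …, 31+2-1, 19+0) = 33
net[9] = max(2+33-1, 6+31-1, 7+27-1, …, 19+2-1, 39+0) = 42
net[10] = max(2+42-1, 6+33-1, 7+31-1, …, 39+2-1, 47+0) = 51
One optimal plan: pieces 5 + 5 (1 cut) → $52 − $1 = $51.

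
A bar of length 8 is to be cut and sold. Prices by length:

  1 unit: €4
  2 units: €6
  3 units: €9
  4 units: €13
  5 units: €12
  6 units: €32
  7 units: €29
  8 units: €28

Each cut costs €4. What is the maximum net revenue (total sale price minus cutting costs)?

Build r[k] bottom-up: r[k] = max over allowed piece i of (p[i] + r[k−i]) − 4 per cut.
r[1] = 4
r[2] = max(4+4-4, 6+0) = 6
r[3] = max(4+6-4, 6+4-4, 9+0) = 9
r[4] = max(4+9-4, 6+6-4, 9+4-4, 13+0) = 13
r[5] = max(4+13-4, 6+9-4, 9+6-4, 13+4-4, 12+0) = 13
r[6] = max(4+13-4, 6+13-4, 9+9-4, 13+6-4, 12+4-4, 32+0) = 32
r[7] = max(4+32-4, 6+13-4, 9+13-4, …, 32+4-4, 29+0) = 32
r[8] = max(4+32-4, 6+32-4, 9+13-4, …, 29+4-4, 28+0) = 34
One optimal plan: pieces 6 + 2 (1 cut) → €38 − €4 = €34.

34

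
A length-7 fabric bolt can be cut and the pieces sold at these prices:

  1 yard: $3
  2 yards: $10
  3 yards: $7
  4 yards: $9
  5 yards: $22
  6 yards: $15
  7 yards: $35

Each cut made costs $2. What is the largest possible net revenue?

35

Build r[k] bottom-up: r[k] = max over allowed piece i of (p[i] + r[k−i]) − 2 per cut.
r[1] = 3
r[2] = max(3+3-2, 10+0) = 10
r[3] = max(3+10-2, 10+3-2, 7+0) = 11
r[4] = max(3+11-2, 10+10-2, 7+3-2, 9+0) = 18
r[5] = max(3+18-2, 10+11-2, 7+10-2, 9+3-2, 22+0) = 22
r[6] = max(3+22-2, 10+18-2, 7+11-2, 9+10-2, 22+3-2, 15+0) = 26
r[7] = max(3+26-2, 10+22-2, 7+18-2, …, 15+3-2, 35+0) = 35
Best is to make no cuts and sell whole for $35.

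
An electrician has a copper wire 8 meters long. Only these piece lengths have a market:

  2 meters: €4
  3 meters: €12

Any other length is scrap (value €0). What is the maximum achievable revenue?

Consider every possible first cut. f[k] is the best of p[i]+f[k−i] over all sellable i≤k.
f[1] = 0
f[2] = 4
f[3] = 12
f[4] = 12
f[5] = 16  (first piece 2, then f[3]=12)
f[6] = 24  (first piece 3, then f[3]=12)
f[7] = 24
f[8] = 28  (first piece 2, then f[6]=24)
One optimal cutting: 3 + 3 + 2 → €28.

28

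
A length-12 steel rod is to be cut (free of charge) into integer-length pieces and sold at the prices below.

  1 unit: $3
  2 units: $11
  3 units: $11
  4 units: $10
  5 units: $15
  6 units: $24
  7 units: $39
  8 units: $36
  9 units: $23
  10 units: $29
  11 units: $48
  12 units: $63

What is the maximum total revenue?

Consider every possible first cut. r[k] is the best of p[i]+r[k−i] over all sellable i≤k.
r[1] = 3
r[2] = 11
r[3] = 14  (first piece 1, then r[2]=11)
r[4] = 22  (first piece 2, then r[2]=11)
r[5] = 25  (first piece 1, then r[4]=22)
r[6] = 33  (first piece 2, then r[4]=22)
r[7] = 39
r[8] = 44  (first piece 2, then r[6]=33)
r[9] = 50  (first piece 2, then r[7]=39)
r[10] = 55  (first piece 2, then r[8]=44)
r[11] = 61  (first piece 2, then r[9]=50)
r[12] = 66  (first piece 2, then r[10]=55)
One optimal cutting: 2 + 2 + 2 + 2 + 2 + 2 → $11 + $11 + $11 + $11 + $11 + $11 = $66.

66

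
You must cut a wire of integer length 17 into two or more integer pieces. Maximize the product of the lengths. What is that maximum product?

Fill P[k] for k=2..17: at each k try every first piece i and multiply by the better of (k−i) uncut or P[k−i].
Small cases: P[2]=1, P[3]=2, P[4]=4, P[5]=6, P[6]=9, P[7]=12, P[8]=18, P[9]=27, P[10]=36, P[11]=54.
P[12] = 3×max(9,27) = 3×27 = 81
P[13] = 2×max(11,54) = 2×54 = 108
P[14] = 2×max(12,81) = 2×81 = 162
P[15] = 3×max(12,81) = 3×81 = 243
P[16] = 2×max(14,162) = 2×162 = 324
P[17] = 2×max(15,243) = 2×243 = 486
One optimal split: 3 + 3 + 3 + 3 + 3 + 2; product 3×3×3×3×3×2 = 486.

486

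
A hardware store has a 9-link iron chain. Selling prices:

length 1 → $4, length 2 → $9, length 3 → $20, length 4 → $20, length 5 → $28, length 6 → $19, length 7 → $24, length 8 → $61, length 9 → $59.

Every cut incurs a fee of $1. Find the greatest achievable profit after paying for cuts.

64

Let v[k] be the best obtainable value from length k. For each k, try every first piece i and keep the best of price[i] + v[k−i] minus the 1 cut fee when i<k.
v[1] = 4
v[2] = max(4+4-1, 9+0) = 9
v[3] = max(4+9-1, 9+4-1, 20+0) = 20
v[4] = max(4+20-1, 9+9-1, 20+4-1, 20+0) = 23
v[5] = max(4+23-1, 9+20-1, 20+9-1, 20+4-1, 28+0) = 28
v[6] = max(4+28-1, 9+23-1, 20+20-1, 20+9-1, 28+4-1, 19+0) = 39
v[7] = max(4+39-1, 9+28-1, 20+23-1, …, 19+4-1, 24+0) = 42
v[8] = max(4+42-1, 9+39-1, 20+28-1, …, 24+4-1, 61+0) = 61
v[9] = max(4+61-1, 9+42-1, 20+39-1, …, 61+4-1, 59+0) = 64
One optimal plan: pieces 8 + 1 (1 cut) → $65 − $1 = $64.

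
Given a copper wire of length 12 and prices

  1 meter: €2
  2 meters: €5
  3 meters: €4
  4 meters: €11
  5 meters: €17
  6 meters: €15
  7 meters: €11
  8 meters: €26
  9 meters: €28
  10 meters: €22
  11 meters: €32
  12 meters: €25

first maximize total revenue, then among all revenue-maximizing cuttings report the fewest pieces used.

Consider every possible first cut. r[k] is the best of p[i]+r[k−i] over all sellable i≤k.
r[1] = 2
r[2] = max(2+2, 5+0) = 5
r[3] = max(2+5, 5+2, 4+0) = 7
r[4] = max(2+7, 5+5, 4+2, 11+0) = 11
r[5] = max(2+11, 5+7, 4+5, 11+2, 17+0) = 17
r[6] = max(2+17, 5+11, 4+7, 11+5, 17+2, 15+0) = 19
r[7] = max(2+19, 5+17, 4+11, …, 15+2, 11+0) = 22
r[8] = max(2+22, 5+19, 4+17, …, 11+2, 26+0) = 26
r[9] = max(2+26, 5+22, 4+19, …, 26+2, 28+0) = 28
r[10] = max(2+28, 5+26, 4+22, …, 28+2, 22+0) = 34
r[11] = max(2+34, 5+28, 4+26, …, 22+2, 32+0) = 36
r[12] = max(2+36, 5+34, 4+28, …, 32+2, 25+0) = 39
Maximum revenue is €39.
Now minimize piece count subject to staying optimal: for each k, pieces[k] = 1 + min over i with p[i]+r[k−i]=r[k] of pieces[k−i].
pieces[9] = 1
pieces[10] = 2
pieces[11] = 3
pieces[12] = 3

3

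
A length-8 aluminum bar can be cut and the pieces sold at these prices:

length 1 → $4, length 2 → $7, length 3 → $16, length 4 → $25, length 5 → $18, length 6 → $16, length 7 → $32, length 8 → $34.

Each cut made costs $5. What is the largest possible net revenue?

Build net[k] bottom-up: net[k] = max over allowed piece i of (p[i] + net[k−i]) − 5 per cut.
net[1] = 4
net[2] = max(4+4-5, 7+0) = 7
net[3] = max(4+7-5, 7+4-5, 16+0) = 16
net[4] = max(4+16-5, 7+7-5, 16+4-5, 25+0) = 25
net[5] = max(4+25-5, 7+16-5, 16+7-5, 25+4-5, 18+0) = 24
net[6] = max(4+24-5, 7+25-5, 16+16-5, 25+7-5, 18+4-5, 16+0) = 27
net[7] = max(4+27-5, 7+24-5, 16+25-5, …, 16+4-5, 32+0) = 36
net[8] = max(4+36-5, 7+27-5, 16+24-5, …, 32+4-5, 34+0) = 45
One optimal plan: pieces 4 + 4 (1 cut) → $50 − $5 = $45.

45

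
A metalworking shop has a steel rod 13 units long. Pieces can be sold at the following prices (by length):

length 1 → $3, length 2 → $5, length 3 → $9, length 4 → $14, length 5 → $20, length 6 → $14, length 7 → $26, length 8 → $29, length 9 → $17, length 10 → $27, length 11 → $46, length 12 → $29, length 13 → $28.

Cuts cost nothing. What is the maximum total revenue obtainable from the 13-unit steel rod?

Build R[k] bottom-up: R[k] = max over allowed piece i of (p[i] + R[k−i]).
R[1] = 3
R[2] = 6  (first piece 1, then R[1]=3)
R[3] = 9  (first piece 1, then R[2]=6)
R[4] = 14
R[5] = 20
R[6] = 23  (first piece 1, then R[5]=20)
R[7] = 26  (first piece 1, then R[6]=23)
R[8] = 29  (first piece 1, then R[7]=26)
R[9] = 34  (first piece 4, then R[5]=20)
R[10] = 40  (first piece 5, then R[5]=20)
R[11] = 46
R[12] = 49  (first piece 1, then R[11]=46)
R[13] = 52  (first piece 1, then R[12]=49)
One optimal cutting: 11 + 1 + 1 → $46 + $3 + $3 = $52.

52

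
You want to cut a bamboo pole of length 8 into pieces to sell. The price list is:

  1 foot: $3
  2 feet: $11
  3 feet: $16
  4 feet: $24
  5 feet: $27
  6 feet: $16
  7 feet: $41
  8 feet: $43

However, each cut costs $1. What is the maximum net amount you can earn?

47

Let v[k] be the best obtainable value from length k. For each k, try every first piece i and keep the best of price[i] + v[k−i] minus the 1 cut fee when i<k.
v[1] = 3
v[2] = 11
v[3] = 16
v[4] = 24
v[5] = 27
v[6] = 34  (first piece 2, then v[4]=24)
v[7] = 41
v[8] = 47  (first piece 4, then v[4]=24)
One optimal plan: pieces 4 + 4 (1 cut) → $48 − $1 = $47.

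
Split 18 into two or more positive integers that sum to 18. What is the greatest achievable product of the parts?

Let P[k] be the best product for length k (with at least one cut). For each first piece i, the rest contributes max(k−i, P[k−i]).
P[2] = 1·max(1,0) = 1·1 = 1
P[3] = 1·max(2,1) = 1·2 = 2
P[4] = 2·max(2,1) = 2·2 = 4
P[5] = 2·max(3,2) = 2·3 = 6
P[6] = 3·max(3,2) = 3·3 = 9
P[7] = 2·max(5,6) = 2·6 = 12
P[8] = 2·max(6,9) = 2·9 = 18
P[9] = 3·max(6,9) = 3·9 = 27
P[10] = 2·max(8,18) = 2·18 = 36
P[11] = 2·max(9,27) = 2·27 = 54
P[12] = 3·max(9,27) = 3·27 = 81
P[13] = 2·max(11,54) = 2·54 = 108
P[14] = 2·max(12,81) = 2·81 = 162
P[15] = 3·max(12,81) = 3·81 = 243
P[16] = 2·max(14,162) = 2·162 = 324
P[17] = 2·max(15,243) = 2·243 = 486
P[18] = 3·max(15,243) = 3·243 = 729
One optimal split: 3 + 3 + 3 + 3 + 3 + 3; product 3·3·3·3·3·3 = 729.

729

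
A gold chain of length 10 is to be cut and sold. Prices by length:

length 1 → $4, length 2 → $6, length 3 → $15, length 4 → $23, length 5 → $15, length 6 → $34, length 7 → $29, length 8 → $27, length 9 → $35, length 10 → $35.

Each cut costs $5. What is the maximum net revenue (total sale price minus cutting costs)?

52

Build net[k] bottom-up: net[k] = max over allowed piece i of (p[i] + net[k−i]) − 5 per cut.
net[1] = 4
net[2] = 6
net[3] = 15
net[4] = 23
net[5] = 22  (first piece 1, then net[4]=23)
net[6] = 34
net[7] = 33  (first piece 1, then net[6]=34)
net[8] = 41  (first piece 4, then net[4]=23)
net[9] = 44  (first piece 3, then net[6]=34)
net[10] = 52  (first piece 4, then net[6]=34)
One optimal plan: pieces 6 + 4 (1 cut) → $57 − $5 = $52.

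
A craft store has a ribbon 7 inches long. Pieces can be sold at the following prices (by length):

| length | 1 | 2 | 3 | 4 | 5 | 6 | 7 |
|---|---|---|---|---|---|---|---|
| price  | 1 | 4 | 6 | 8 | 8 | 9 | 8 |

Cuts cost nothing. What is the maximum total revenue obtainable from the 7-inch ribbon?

14

Consider every possible first cut. best[k] is the best of p[i]+best[k−i] over all sellable i≤k.
best[1] = 1
best[2] = 4
best[3] = 6
best[4] = 8  (first piece 2, then best[2]=4)
best[5] = 10  (first piece 2, then best[3]=6)
best[6] = 12  (first piece 2, then best[4]=8)
best[7] = 14  (first piece 2, then best[5]=10)
One optimal cutting: 3 + 2 + 2 → ¢6 + ¢4 + ¢4 = ¢14.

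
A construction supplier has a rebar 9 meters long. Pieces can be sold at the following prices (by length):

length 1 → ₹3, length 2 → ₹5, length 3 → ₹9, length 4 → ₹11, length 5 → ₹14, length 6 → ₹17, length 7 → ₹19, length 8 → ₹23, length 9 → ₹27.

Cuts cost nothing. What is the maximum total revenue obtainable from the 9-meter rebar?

27

Build R[k] bottom-up: R[k] = max over allowed piece i of (p[i] + R[k−i]).
R[1] = 3
R[2] = max(3+3, 5+0) = 6
R[3] = max(3+6, 5+3, 9+0) = 9
R[4] = max(3+9, 5+6, 9+3, 11+0) = 12
R[5] = max(3+12, 5+9, 9+6, 11+3, 14+0) = 15
R[6] = max(3+15, 5+12, 9+9, 11+6, 14+3, 17+0) = 18
R[7] = max(3+18, 5+15, 9+12, …, 17+3, 19+0) = 21
R[8] = max(3+21, 5+18, 9+15, …, 19+3, 23+0) = 24
R[9] = max(3+24, 5+21, 9+18, …, 23+3, 27+0) = 27
One optimal cutting: 1 + 1 + 1 + 1 + 1 + 1 + 1 + 1 + 1 → ₹3 + ₹3 + ₹3 + ₹3 + ₹3 + ₹3 + ₹3 + ₹3 + ₹3 = ₹27.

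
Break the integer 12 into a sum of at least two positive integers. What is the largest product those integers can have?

Let f[k] be the best product for length k (with at least one cut). For each first piece i, the rest contributes max(k−i, f[k−i]).
f[2] = 1·max(1,0) = 1·1 = 1
f[3] = 1·max(2,1) = 1·2 = 2
f[4] = 2·max(2,1) = 2·2 = 4
f[5] = 2·max(3,2) = 2·3 = 6
f[6] = 3·max(3,2) = 3·3 = 9
f[7] = 2·max(5,6) = 2·6 = 12
f[8] = 2·max(6,9) = 2·9 = 18
f[9] = 3·max(6,9) = 3·9 = 27
f[10] = 2·max(8,18) = 2·18 = 36
f[11] = 2·max(9,27) = 2·27 = 54
f[12] = 3·max(9,27) = 3·27 = 81
One optimal split: 3 + 3 + 3 + 3; product 3·3·3·3 = 81.

81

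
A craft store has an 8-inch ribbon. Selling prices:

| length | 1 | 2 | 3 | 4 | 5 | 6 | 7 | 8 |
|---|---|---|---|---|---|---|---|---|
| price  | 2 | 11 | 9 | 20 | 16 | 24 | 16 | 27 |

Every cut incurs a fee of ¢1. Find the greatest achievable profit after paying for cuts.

Build r[k] bottom-up: r[k] = max over allowed piece i of (p[i] + r[k−i]) − 1 per cut.
r[1] = 2
r[2] = max(2+2-1, 11+0) = 11
r[3] = max(2+11-1, 11+2-1, 9+0) = 12
r[4] = max(2+12-1, 11+11-1, 9+2-1, 20+0) = 21
r[5] = max(2+21-1, 11+12-1, 9+11-1, 20+2-1, 16+0) = 22
r[6] = max(2+22-1, 11+21-1, 9+12-1, 20+11-1, 16+2-1, 24+0) = 31
r[7] = max(2+31-1, 11+22-1, 9+21-1, …, 24+2-1, 16+0) = 32
r[8] = max(2+32-1, 11+31-1, 9+22-1, …, 16+2-1, 27+0) = 41
One optimal plan: pieces 2 + 2 + 2 + 2 (3 cuts) → ¢44 − ¢3 = ¢41.

41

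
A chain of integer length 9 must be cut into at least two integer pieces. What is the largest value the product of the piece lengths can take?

Fill m[k] for k=2..9: at each k try every first piece i and multiply by the better of (k−i) uncut or m[k−i].
m[2] = 1*max(1,0) = 1*1 = 1
m[3] = 1*max(2,1) = 1*2 = 2
m[4] = 2*max(2,1) = 2*2 = 4
m[5] = 2*max(3,2) = 2*3 = 6
m[6] = 3*max(3,2) = 3*3 = 9
m[7] = 2*max(5,6) = 2*6 = 12
m[8] = 2*max(6,9) = 2*9 = 18
m[9] = 3*max(6,9) = 3*9 = 27
One optimal split: 3 + 3 + 3; product 3*3*3 = 27.

27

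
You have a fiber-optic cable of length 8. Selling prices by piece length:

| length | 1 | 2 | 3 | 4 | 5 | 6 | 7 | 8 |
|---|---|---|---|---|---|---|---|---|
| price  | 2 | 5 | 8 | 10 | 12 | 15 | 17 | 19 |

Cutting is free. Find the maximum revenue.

Consider every possible first cut. R[k] is the best of p[i]+R[k−i] over all sellable i≤k.
R[1] = 2
R[2] = 5
R[3] = 8
R[4] = 10  (first piece 1, then R[3]=8)
R[5] = 13  (first piece 2, then R[3]=8)
R[6] = 16  (first piece 3, then R[3]=8)
R[7] = 18  (first piece 1, then R[6]=16)
R[8] = 21  (first piece 2, then R[6]=16)
One optimal cutting: 3 + 3 + 2 → $8 + $8 + $5 = $21.

21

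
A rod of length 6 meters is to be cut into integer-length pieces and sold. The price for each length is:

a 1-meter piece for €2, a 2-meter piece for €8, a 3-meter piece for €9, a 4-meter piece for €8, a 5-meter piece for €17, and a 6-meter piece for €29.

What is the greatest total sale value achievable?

Build R[k] bottom-up: R[k] = max over allowed piece i of (p[i] + R[k−i]).
R[1] = 2
R[2] = max(2+2, 8+0) = 8
R[3] = max(2+8, 8+2, 9+0) = 10
R[4] = max(2+10, 8+8, 9+2, 8+0) = 16
R[5] = max(2+16, 8+10, 9+8, 8+2, 17+0) = 18
R[6] = max(2+18, 8+16, 9+10, 8+8, 17+2, 29+0) = 29
Best is to sell the whole 6-meter piece uncut for €29.

29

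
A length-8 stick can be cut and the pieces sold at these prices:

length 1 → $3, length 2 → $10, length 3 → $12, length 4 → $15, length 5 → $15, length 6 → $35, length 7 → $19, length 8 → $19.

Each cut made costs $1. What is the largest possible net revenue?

44

Let net[k] be the best obtainable value from length k. For each k, try every first piece i and keep the best of price[i] + net[k−i] minus the 1 cut fee when i<k.
net[1] = 3
net[2] = max(3+3-1, 10+0) = 10
net[3] = max(3+10-1, 10+3-1, 12+0) = 12
net[4] = max(3+12-1, 10+10-1, 12+3-1, 15+0) = 19
net[5] = max(3+19-1, 10+12-1, 12+10-1, 15+3-1, 15+0) = 21
net[6] = max(3+21-1, 10+19-1, 12+12-1, 15+10-1, 15+3-1, 35+0) = 35
net[7] = max(3+35-1, 10+21-1, 12+19-1, …, 35+3-1, 19+0) = 37
net[8] = max(3+37-1, 10+35-1, 12+21-1, …, 19+3-1, 19+0) = 44
One optimal plan: pieces 6 + 2 (1 cut) → $45 − $1 = $44.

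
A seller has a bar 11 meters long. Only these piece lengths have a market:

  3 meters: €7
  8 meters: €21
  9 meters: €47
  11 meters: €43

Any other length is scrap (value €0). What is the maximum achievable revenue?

Let f[k] be the best obtainable value from length k. For each k, try every first piece i and keep the best of price[i] + f[k−i].
f[1] = 0
f[2] = 0
f[3] = 7
f[4] = 7
f[5] = 7
f[6] = 14  (first piece 3, then f[3]=7)
f[7] = 14
f[8] = 21
f[9] = 47
f[10] = 47
f[11] = 47
One optimal cutting: pieces 9 with 2 meters of scrap → €47.

47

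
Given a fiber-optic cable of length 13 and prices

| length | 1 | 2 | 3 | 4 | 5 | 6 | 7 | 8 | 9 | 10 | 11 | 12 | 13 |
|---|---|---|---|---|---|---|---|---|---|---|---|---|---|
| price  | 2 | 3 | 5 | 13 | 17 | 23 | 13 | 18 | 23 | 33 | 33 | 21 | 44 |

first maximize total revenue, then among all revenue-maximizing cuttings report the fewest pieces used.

3

Let r[k] be the best obtainable value from length k. For each k, try every first piece i and keep the best of price[i] + r[k−i].
r[1] = 2
r[2] = max(2+2, 3+0) = 4
r[3] = max(2+4, 3+2, 5+0) = 6
r[4] = max(2+6, 3+4, 5+2, 13+0) = 13
r[5] = max(2+13, 3+6, 5+4, 13+2, 17+0) = 17
r[6] = max(2+17, 3+13, 5+6, 13+4, 17+2, 23+0) = 23
r[7] = max(2+23, 3+17, 5+13, …, 23+2, 13+0) = 25
r[8] = max(2+25, 3+23, 5+17, …, 13+2, 18+0) = 27
r[9] = max(2+27, 3+25, 5+23, …, 18+2, 23+0) = 30
r[10] = max(2+30, 3+27, 5+25, …, 23+2, 33+0) = 36
r[11] = max(2+36, 3+30, 5+27, …, 33+2, 33+0) = 40
r[12] = max(2+40, 3+36, 5+30, …, 33+2, 21+0) = 46
r[13] = max(2+46, 3+40, 5+36, …, 21+2, 44+0) = 48
Maximum revenue is $48.
Now minimize piece count subject to staying optimal: for each k, pieces[k] = 1 + min over i with p[i]+r[k−i]=r[k] of pieces[k−i].
pieces[10] = 2
pieces[11] = 2
pieces[12] = 2
pieces[13] = 3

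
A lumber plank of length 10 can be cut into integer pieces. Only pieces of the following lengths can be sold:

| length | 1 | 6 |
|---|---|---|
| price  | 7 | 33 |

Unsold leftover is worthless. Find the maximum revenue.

Build best[k] bottom-up: best[k] = max over allowed piece i of (p[i] + best[k−i]).
best[1] = 7
best[2] = 14  (first piece 1, then best[1]=7)
best[3] = 21  (first piece 1, then best[2]=14)
best[4] = 28  (first piece 1, then best[3]=21)
best[5] = 35  (first piece 1, then best[4]=28)
best[6] = 42  (first piece 1, then best[5]=35)
best[7] = 49  (first piece 1, then best[6]=42)
best[8] = 56  (first piece 1, then best[7]=49)
best[9] = 63  (first piece 1, then best[8]=56)
best[10] = 70  (first piece 1, then best[9]=63)
One optimal cutting: 1 + 1 + 1 + 1 + 1 + 1 + 1 + 1 + 1 + 1 → $70.

70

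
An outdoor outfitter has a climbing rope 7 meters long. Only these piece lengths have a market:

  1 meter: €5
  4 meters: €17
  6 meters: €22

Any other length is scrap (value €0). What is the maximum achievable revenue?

35

Consider every possible first cut. f[k] is the best of p[i]+f[k−i] over all sellable i≤k.
f[1] = 5
f[2] = 10  (first piece 1, then f[1]=5)
f[3] = 15  (first piece 1, then f[2]=10)
f[4] = 20  (first piece 1, then f[3]=15)
f[5] = 25  (first piece 1, then f[4]=20)
f[6] = 30  (first piece 1, then f[5]=25)
f[7] = 35  (first piece 1, then f[6]=30)
One optimal cutting: 1 + 1 + 1 + 1 + 1 + 1 + 1 → €35.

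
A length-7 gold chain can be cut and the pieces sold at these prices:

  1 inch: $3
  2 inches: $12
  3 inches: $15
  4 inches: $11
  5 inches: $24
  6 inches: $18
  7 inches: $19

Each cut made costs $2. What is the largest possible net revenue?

35

Build v[k] bottom-up: v[k] = max over allowed piece i of (p[i] + v[k−i]) − 2 per cut.
v[1] = 3
v[2] = max(3+3-2, 12+0) = 12
v[3] = max(3+12-2, 12+3-2, 15+0) = 15
v[4] = max(3+15-2, 12+12-2, 15+3-2, 11+0) = 22
v[5] = max(3+22-2, 12+15-2, 15+12-2, 11+3-2, 24+0) = 25
v[6] = max(3+25-2, 12+22-2, 15+15-2, 11+12-2, 24+3-2, 18+0) = 32
v[7] = max(3+32-2, 12+25-2, 15+22-2, …, 18+3-2, 19+0) = 35
One optimal plan: pieces 3 + 2 + 2 (2 cuts) → $39 − $4 = $35.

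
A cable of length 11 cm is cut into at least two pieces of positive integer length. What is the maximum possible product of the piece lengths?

54

Fill P[k] for k=2..11: at each k try every first piece i and multiply by the better of (k−i) uncut or P[k−i].
P[2] = 1·max(1,0) = 1·1 = 1
P[3] = 1·max(2,1) = 1·2 = 2
P[4] = 2·max(2,1) = 2·2 = 4
P[5] = 2·max(3,2) = 2·3 = 6
P[6] = 3·max(3,2) = 3·3 = 9
P[7] = 2·max(5,6) = 2·6 = 12
P[8] = 2·max(6,9) = 2·9 = 18
P[9] = 3·max(6,9) = 3·9 = 27
P[10] = 2·max(8,18) = 2·18 = 36
P[11] = 2·max(9,27) = 2·27 = 54
One optimal split: 3 + 3 + 3 + 2; product 3·3·3·2 = 54.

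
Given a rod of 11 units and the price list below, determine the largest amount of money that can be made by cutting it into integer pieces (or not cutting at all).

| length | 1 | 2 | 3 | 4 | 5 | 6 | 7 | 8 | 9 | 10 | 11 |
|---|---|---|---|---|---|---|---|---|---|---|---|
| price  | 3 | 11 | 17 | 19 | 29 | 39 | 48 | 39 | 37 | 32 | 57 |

Consider every possible first cut. R[k] is the best of p[i]+R[k−i] over all sellable i≤k.
R[1] = 3
R[2] = 11
R[3] = 17
R[4] = 22  (first piece 2, then R[2]=11)
R[5] = 29
R[6] = 39
R[7] = 48
R[8] = 51  (first piece 1, then R[7]=48)
R[9] = 59  (first piece 2, then R[7]=48)
R[10] = 65  (first piece 3, then R[7]=48)
R[11] = 70  (first piece 2, then R[9]=59)
One optimal cutting: 7 + 2 + 2 → $48 + $11 + $11 = $70.

70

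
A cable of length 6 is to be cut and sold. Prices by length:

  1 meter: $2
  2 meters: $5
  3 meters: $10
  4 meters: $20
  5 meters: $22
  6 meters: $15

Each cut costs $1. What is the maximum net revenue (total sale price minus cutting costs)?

Let net[k] be the best obtainable value from length k. For each k, try every first piece i and keep the best of price[i] + net[k−i] minus the 1 cut fee when i<k.
net[1] = 2
net[2] = max(2+2-1, 5+0) = 5
net[3] = max(2+5-1, 5+2-1, 10+0) = 10
net[4] = max(2+10-1, 5+5-1, 10+2-1, 20+0) = 20
net[5] = max(2+20-1, 5+10-1, 10+5-1, 20+2-1, 22+0) = 22
net[6] = max(2+22-1, 5+20-1, 10+10-1, 20+5-1, 22+2-1, 15+0) = 24
One optimal plan: pieces 4 + 2 (1 cut) → $25 − $1 = $24.

24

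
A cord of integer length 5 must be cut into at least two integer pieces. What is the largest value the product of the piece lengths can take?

6

Fill f[k] for k=2..5: at each k try every first piece i and multiply by the better of (k−i) uncut or f[k−i].
f[2] = 1·max(1,0) = 1·1 = 1
f[3] = 1·max(2,1) = 1·2 = 2
f[4] = 2·max(2,1) = 2·2 = 4
f[5] = 2·max(3,2) = 2·3 = 6
One optimal split: 3 + 2; product 3·2 = 6.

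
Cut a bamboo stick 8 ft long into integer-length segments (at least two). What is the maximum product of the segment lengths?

Fill P[k] for k=2..8: at each k try every first piece i and multiply by the better of (k−i) uncut or P[k−i].
P[2] = 1·max(1,0) = 1·1 = 1
P[3] = max(1·2, 2·1) = 2
P[4] = max(1·3, 2·2, 3·1) = 4
P[5] = max(1·4, 2·3, 3·2, 4·1) = 6
P[6] = max(1·6, 2·4, 3·3, 4·2, 5·1) = 9
P[7] = max(1·9, 2·6, 3·4, 4·3, 5·2, 6·1) = 12
P[8] = max(1·12, 2·9, 3·6, …, 6·2, 7·1) = 18
One optimal split: 3 + 3 + 2; product 3·3·2 = 18.

18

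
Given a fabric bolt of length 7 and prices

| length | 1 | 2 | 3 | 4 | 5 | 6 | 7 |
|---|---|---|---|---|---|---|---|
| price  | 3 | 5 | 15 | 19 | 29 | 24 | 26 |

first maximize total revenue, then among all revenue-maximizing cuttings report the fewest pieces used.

Let r[k] be the best obtainable value from length k. For each k, try every first piece i and keep the best of price[i] + r[k−i].
r[1] = 3
r[2] = 6  (first piece 1, then r[1]=3)
r[3] = 15
r[4] = 19
r[5] = 29
r[6] = 32  (first piece 1, then r[5]=29)
r[7] = 35  (first piece 1, then r[6]=32)
Maximum revenue is $35.
Now minimize piece count subject to staying optimal: for each k, pieces[k] = 1 + min over i with p[i]+r[k−i]=r[k] of pieces[k−i].
pieces[4] = 1
pieces[5] = 1
pieces[6] = 2
pieces[7] = 3

3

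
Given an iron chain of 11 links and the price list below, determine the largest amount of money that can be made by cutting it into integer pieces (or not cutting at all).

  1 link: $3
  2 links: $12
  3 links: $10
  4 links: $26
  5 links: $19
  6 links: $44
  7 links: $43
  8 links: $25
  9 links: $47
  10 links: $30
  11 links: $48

Let v[k] be the best obtainable value from length k. For each k, try every first piece i and keep the best of price[i] + v[k−i].
v[1] = 3
v[2] = max(3+3, 12+0) = 12
v[3] = max(3+12, 12+3, 10+0) = 15
v[4] = max(3+15, 12+12, 10+3, 26+0) = 26
v[5] = max(3+26, 12+15, 10+12, 26+3, 19+0) = 29
v[6] = max(3+29, 12+26, 10+15, 26+12, 19+3, 44+0) = 44
v[7] = max(3+44, 12+29, 10+26, …, 44+3, 43+0) = 47
v[8] = max(3+47, 12+44, 10+29, …, 43+3, 25+0) = 56
v[9] = max(3+56, 12+47, 10+44, …, 25+3, 47+0) = 59
v[10] = max(3+59, 12+56, 10+47, …, 47+3, 30+0) = 70
v[11] = max(3+70, 12+59, 10+56, …, 30+3, 48+0) = 73
One optimal cutting: 6 + 4 + 1 → $44 + $26 + $3 = $73.

73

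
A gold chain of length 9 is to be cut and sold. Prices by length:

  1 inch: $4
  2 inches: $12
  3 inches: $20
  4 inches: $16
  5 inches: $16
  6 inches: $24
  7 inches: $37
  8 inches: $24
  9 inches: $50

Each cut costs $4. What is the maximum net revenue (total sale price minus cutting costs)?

52

Build r[k] bottom-up: r[k] = max over allowed piece i of (p[i] + r[k−i]) − 4 per cut.
r[1] = 4
r[2] = 12
r[3] = 20
r[4] = 20  (first piece 1, then r[3]=20)
r[5] = 28  (first piece 2, then r[3]=20)
r[6] = 36  (first piece 3, then r[3]=20)
r[7] = 37
r[8] = 44  (first piece 2, then r[6]=36)
r[9] = 52  (first piece 3, then r[6]=36)
One optimal plan: pieces 3 + 3 + 3 (2 cuts) → $60 − $8 = $52.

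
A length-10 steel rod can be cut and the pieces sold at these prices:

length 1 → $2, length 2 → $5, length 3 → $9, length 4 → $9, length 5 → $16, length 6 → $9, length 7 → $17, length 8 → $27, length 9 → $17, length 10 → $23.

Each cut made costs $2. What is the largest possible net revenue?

30

Build net[k] bottom-up: net[k] = max over allowed piece i of (p[i] + net[k−i]) − 2 per cut.
net[1] = 2
net[2] = max(2+2-2, 5+0) = 5
net[3] = max(2+5-2, 5+2-2, 9+0) = 9
net[4] = max(2+9-2, 5+5-2, 9+2-2, 9+0) = 9
net[5] = max(2+9-2, 5+9-2, 9+5-2, 9+2-2, 16+0) = 16
net[6] = max(2+16-2, 5+9-2, 9+9-2, 9+5-2, 16+2-2, 9+0) = 16
net[7] = max(2+16-2, 5+16-2, 9+9-2, …, 9+2-2, 17+0) = 19
net[8] = max(2+19-2, 5+16-2, 9+16-2, …, 17+2-2, 27+0) = 27
net[9] = max(2+27-2, 5+19-2, 9+16-2, …, 27+2-2, 17+0) = 27
net[10] = max(2+27-2, 5+27-2, 9+19-2, …, 17+2-2, 23+0) = 30
One optimal plan: pieces 8 + 2 (1 cut) → $32 − $2 = $30.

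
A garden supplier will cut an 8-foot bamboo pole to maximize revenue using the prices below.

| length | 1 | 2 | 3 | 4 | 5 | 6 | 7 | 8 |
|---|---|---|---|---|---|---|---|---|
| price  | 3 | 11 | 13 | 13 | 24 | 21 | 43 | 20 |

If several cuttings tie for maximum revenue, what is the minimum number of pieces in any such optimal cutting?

Let r[k] be the best obtainable value from length k. For each k, try every first piece i and keep the best of price[i] + r[k−i].
r[1] = 3
r[2] = max(3+3, 11+0) = 11
r[3] = max(3+11, 11+3, 13+0) = 14
r[4] = max(3+14, 11+11, 13+3, 13+0) = 22
r[5] = max(3+22, 11+14, 13+11, 13+3, 24+0) = 25
r[6] = max(3+25, 11+22, 13+14, 13+11, 24+3, 21+0) = 33
r[7] = max(3+33, 11+25, 13+22, …, 21+3, 43+0) = 43
r[8] = max(3+43, 11+33, 13+25, …, 43+3, 20+0) = 46
Maximum revenue is $46.
Now minimize piece count subject to staying optimal: for each k, pieces[k] = 1 + min over i with p[i]+r[k−i]=r[k] of pieces[k−i].
pieces[5] = 3
pieces[6] = 3
pieces[7] = 1
pieces[8] = 2

2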